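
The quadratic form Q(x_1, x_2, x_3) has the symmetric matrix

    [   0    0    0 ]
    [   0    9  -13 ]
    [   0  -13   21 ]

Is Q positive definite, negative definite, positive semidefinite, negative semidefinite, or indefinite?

positive semidefinite

Congruent diagonalization of A (simultaneous row and column reduction) yields pivots 0, 9, 20/9.
Counting signs: 2 positive, 1 zero.
Hence Q is positive semidefinite.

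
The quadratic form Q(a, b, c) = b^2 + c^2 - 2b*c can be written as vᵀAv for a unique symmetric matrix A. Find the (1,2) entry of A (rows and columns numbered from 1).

0

The coefficient of a·b in Q is 0. For a symmetric A this equals A[1,2] + A[2,1] = 2·A[1,2].
So A[1,2] = 0/2 = 0.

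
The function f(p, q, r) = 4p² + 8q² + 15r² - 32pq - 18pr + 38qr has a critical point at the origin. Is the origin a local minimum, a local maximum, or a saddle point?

The Hessian at the origin is H = [[8, -32, -18], [-32, 16, 38], [-18, 38, 30]].
An LDLᵀ factorisation of H has diagonal entries 8, -112, -5/28.
So there are 1 positive, 2 negative pivots.
H is indefinite, so the origin is a saddle point.

saddle point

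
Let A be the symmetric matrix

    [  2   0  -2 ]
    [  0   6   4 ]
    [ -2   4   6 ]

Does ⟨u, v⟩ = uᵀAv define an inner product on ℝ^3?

yes

Congruent diagonalization of A (simultaneous row and column reduction) yields pivots 2, 6, 4/3.
So there are 3 positive pivots.
Hence Q is positive definite.
⟨·,·⟩ is an inner product exactly when A is positive definite.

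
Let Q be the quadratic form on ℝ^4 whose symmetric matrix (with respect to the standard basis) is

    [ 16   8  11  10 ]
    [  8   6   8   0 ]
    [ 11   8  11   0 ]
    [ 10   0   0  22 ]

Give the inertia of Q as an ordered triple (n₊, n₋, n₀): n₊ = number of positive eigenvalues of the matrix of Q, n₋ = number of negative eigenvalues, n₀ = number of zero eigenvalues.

Row-reducing A symmetrically gives the diagonal entries 16, 2, 5/16, 2.
That gives 4 positive pivots.

(4, 0, 0)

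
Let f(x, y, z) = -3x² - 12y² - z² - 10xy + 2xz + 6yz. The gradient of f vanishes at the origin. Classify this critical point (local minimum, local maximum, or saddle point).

The Hessian at the origin is H = [[-6, -10, 2], [-10, -24, 6], [2, 6, -2]].
Applying the same elementary operations to the rows and columns of H produces a congruent diagonal matrix with entries -6, -22/3, -4/11.
That gives 3 negative pivots.
H is negative definite, so the origin is a strict local maximum.

local maximum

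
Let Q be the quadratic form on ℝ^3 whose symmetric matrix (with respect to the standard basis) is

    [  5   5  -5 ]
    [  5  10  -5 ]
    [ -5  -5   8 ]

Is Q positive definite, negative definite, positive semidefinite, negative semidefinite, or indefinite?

Leading principal minors: Δ_1 = 5, Δ_2 = 25, Δ_3 = 75.
All leading principal minors are positive, so by Sylvester's criterion Q is positive definite.

positive definite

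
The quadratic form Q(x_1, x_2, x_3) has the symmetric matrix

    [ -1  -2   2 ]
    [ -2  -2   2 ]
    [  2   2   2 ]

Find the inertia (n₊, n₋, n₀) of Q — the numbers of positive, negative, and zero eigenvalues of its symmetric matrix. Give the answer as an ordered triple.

(2, 1, 0)

Row-reducing A symmetrically gives the diagonal entries -1, 2, 4.
So there are 2 positive, 1 negative pivots.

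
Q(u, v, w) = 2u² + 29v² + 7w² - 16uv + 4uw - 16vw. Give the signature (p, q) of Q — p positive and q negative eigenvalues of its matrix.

The associated matrix is A = [[2, -8, 2], [-8, 29, -8], [2, -8, 7]].
Congruent diagonalization of A (simultaneous row and column reduction) yields pivots 2, -3, 5.
Counting signs: 2 positive, 1 negative.

(2, 1)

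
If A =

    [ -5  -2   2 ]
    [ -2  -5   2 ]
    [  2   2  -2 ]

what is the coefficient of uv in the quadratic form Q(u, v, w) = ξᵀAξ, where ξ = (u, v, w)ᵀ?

The coefficient of uv is A[1,2] + A[2,1] = 2·(-2) = -4.

-4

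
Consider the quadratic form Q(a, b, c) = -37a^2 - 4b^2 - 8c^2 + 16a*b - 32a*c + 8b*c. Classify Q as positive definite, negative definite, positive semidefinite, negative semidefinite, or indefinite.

negative definite

The associated matrix is A = [[-37, 8, -16], [8, -4, 4], [-16, 4, -8]].
Row-reducing A symmetrically gives the diagonal entries -37, -84/37, -20/21.
That gives 3 negative pivots.
Hence Q is negative definite.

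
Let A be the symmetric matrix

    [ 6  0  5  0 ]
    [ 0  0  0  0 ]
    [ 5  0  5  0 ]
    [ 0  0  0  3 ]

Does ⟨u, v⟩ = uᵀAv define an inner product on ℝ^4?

no

Symmetric row and column elimination reduces A to a congruent diagonal form with pivots 6, 0, 5/6, 3.
Counting signs: 3 positive, 1 zero.
Hence Q is positive semidefinite.
⟨·,·⟩ is an inner product exactly when A is positive definite.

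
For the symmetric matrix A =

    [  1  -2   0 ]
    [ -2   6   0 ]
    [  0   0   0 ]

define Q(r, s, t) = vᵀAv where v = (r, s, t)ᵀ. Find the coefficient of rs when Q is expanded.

The coefficient of rs is A[1,2] + A[2,1] = 2·(-2) = -4.

-4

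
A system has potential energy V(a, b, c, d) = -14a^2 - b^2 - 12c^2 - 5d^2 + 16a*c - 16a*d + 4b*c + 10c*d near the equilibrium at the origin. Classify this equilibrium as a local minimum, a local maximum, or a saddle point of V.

local maximum

The Hessian at the origin is H = [[-28, 0, 16, -16], [0, -2, 4, 0], [16, 4, -24, 10], [-16, 0, 10, -10]].
Symmetric row and column elimination reduces H to a congruent diagonal form with pivots -28, -2, -48/7, -3/4.
That gives 4 negative pivots.
H is negative definite, so the origin is a strict local maximum.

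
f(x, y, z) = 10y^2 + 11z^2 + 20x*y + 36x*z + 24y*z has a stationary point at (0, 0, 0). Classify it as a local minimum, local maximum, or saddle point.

The Hessian at the origin is H = [[0, 20, 36], [20, 20, 24], [36, 24, 22]].
H is indefinite, so the origin is a saddle point.

saddle point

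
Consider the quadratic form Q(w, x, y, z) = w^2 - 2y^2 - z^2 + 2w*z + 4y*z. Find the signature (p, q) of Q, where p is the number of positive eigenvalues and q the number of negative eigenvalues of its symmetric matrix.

The symmetric matrix is A = [[1, 0, 0, 1], [0, 0, 0, 0], [0, 0, -2, 2], [1, 0, 2, -1]].
Applying the same elementary operations to the rows and columns of A produces a congruent diagonal matrix with entries 1, 0, -2, 0.
Counting signs: 1 positive, 1 negative, 2 zero.

(1, 1)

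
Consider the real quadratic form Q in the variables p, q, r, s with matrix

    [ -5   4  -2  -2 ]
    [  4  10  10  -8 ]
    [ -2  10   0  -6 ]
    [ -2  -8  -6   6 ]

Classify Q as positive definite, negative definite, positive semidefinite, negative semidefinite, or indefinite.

Symmetric row and column elimination reduces A to a congruent diagonal form with pivots -5, 66/5, -50/11, 0.
So there are 1 positive, 2 negative, 1 zero pivots.
Hence Q is indefinite.

indefinite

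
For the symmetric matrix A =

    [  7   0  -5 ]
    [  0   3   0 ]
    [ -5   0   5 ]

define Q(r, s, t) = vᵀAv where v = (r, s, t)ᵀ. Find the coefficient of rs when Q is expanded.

0

The coefficient of rs is A[1,2] + A[2,1] = 2·0 = 0.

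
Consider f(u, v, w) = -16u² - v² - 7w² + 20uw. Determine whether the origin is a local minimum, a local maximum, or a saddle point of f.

local maximum

The Hessian at the origin is H = [[-32, 0, 20], [0, -2, 0], [20, 0, -14]].
An LDLᵀ factorisation of H has diagonal entries -32, -2, -3/2.
Counting signs: 3 negative.
H is negative definite, so the origin is a strict local maximum.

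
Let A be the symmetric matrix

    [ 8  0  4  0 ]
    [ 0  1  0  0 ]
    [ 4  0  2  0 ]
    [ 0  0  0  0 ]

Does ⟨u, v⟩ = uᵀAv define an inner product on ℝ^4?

no

Congruent diagonalization of A (simultaneous row and column reduction) yields pivots 8, 1, 0, 0.
Counting signs: 2 positive, 2 zero.
Hence Q is positive semidefinite.
⟨·,·⟩ is an inner product exactly when A is positive definite.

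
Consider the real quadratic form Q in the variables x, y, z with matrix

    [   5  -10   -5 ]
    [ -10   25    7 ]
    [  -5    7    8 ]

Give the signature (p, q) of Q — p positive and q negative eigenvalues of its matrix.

(3, 0)

Applying the same elementary operations to the rows and columns of A produces a congruent diagonal matrix with entries 5, 5, 6/5.
That gives 3 positive pivots.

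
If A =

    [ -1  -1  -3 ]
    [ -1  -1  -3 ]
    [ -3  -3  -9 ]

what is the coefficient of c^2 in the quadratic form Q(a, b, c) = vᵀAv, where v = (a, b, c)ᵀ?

-9

The coefficient of c^2 is the diagonal entry A[3,3] = -9.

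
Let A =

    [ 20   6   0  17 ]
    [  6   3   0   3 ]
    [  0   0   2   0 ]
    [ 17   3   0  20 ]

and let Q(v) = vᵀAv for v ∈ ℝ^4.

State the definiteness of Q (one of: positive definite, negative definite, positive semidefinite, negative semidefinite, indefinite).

Leading principal minors: Δ_1 = 20, Δ_2 = 24, Δ_3 = 48, Δ_4 = 90.
All leading principal minors are positive, so by Sylvester's criterion Q is positive definite.

positive definite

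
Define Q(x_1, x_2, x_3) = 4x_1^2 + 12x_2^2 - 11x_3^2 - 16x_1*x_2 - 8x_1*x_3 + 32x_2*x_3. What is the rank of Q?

3

Write A = [[4, -8, -4], [-8, 12, 16], [-4, 16, -11]].
Applying the same elementary operations to the rows and columns of A produces a congruent diagonal matrix with entries 4, -4, 1.
That gives 2 positive, 1 negative pivots.
The rank is the number of nonzero pivots: 3.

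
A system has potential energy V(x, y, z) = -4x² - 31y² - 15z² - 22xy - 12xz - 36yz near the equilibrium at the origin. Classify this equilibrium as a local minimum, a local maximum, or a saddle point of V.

local maximum

The Hessian at the origin is H = [[-8, -22, -12], [-22, -62, -36], [-12, -36, -30]].
Congruent diagonalization of H (simultaneous row and column reduction) yields pivots -8, -3/2, -6.
That gives 3 negative pivots.
H is negative definite, so the origin is a strict local maximum.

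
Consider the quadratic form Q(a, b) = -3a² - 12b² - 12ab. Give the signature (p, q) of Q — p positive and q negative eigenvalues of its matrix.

The associated matrix is A = [[-3, -6], [-6, -12]].
Congruent diagonalization of A (simultaneous row and column reduction) yields pivots -3, 0.
So there are 1 negative, 1 zero pivots.

(0, 1)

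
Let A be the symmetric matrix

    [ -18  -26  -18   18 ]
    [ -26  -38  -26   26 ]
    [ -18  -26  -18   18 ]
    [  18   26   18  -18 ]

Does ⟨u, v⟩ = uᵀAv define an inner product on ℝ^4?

no

Symmetric row and column elimination reduces A to a congruent diagonal form with pivots -18, -4/9, 0, 0.
So there are 2 negative, 2 zero pivots.
Hence Q is negative semidefinite.
⟨·,·⟩ is an inner product exactly when A is positive definite.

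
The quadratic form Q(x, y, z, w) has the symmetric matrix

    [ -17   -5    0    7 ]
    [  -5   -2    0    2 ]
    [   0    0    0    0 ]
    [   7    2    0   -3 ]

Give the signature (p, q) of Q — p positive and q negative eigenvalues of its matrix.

Symmetric row and column elimination reduces A to a congruent diagonal form with pivots -17, -9/17, 0, -1/9.
So there are 3 negative, 1 zero pivots.

(0, 3)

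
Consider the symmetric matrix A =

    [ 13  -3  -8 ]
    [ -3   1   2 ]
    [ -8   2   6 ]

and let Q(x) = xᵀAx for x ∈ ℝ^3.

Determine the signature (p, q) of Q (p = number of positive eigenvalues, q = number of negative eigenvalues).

(3, 0)

An LDLᵀ factorisation of A has diagonal entries 13, 4/13, 1.
So there are 3 positive pivots.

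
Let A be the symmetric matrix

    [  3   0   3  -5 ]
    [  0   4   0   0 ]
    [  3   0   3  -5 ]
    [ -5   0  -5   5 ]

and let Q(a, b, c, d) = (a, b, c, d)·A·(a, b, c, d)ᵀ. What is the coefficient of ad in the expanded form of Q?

The coefficient of ad is A[1,4] + A[4,1] = 2·(-5) = -10.

-10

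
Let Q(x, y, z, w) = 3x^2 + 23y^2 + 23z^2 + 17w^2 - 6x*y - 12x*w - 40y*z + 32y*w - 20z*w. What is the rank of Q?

The associated matrix is A = [[3, -3, 0, -6], [-3, 23, -20, 16], [0, -20, 23, -10], [-6, 16, -10, 17]].
Congruent diagonalization of A (simultaneous row and column reduction) yields pivots 3, 20, 3, 0.
That gives 3 positive, 1 zero pivots.
The rank is the number of nonzero pivots: 3.

3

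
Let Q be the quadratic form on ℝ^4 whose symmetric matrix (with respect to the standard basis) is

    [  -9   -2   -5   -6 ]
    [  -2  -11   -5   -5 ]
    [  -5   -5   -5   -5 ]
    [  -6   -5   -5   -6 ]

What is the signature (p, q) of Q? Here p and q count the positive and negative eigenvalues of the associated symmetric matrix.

(0, 4)

Congruent diagonalization of A (simultaneous row and column reduction) yields pivots -9, -95/9, -15/19, -3/5.
That gives 4 negative pivots.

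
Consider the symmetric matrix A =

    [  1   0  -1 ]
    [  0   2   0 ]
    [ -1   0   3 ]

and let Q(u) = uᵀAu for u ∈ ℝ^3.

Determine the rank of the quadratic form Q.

Applying the same elementary operations to the rows and columns of A produces a congruent diagonal matrix with entries 1, 2, 2.
Counting signs: 3 positive.
The rank is the number of nonzero pivots: 3.

3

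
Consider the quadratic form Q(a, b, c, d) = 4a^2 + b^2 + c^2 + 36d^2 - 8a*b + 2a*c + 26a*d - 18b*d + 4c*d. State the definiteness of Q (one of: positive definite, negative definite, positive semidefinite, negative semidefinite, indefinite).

Write A = [[4, -4, 1, 13], [-4, 1, 0, -9], [1, 0, 1, 2], [13, -9, 2, 36]].
Row-reducing A symmetrically gives the diagonal entries 4, -3, 13/12, -12/13.
So there are 2 positive, 2 negative pivots.
Hence Q is indefinite.

indefinite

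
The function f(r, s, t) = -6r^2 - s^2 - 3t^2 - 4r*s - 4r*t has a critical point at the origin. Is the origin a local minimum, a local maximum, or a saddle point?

The Hessian at the origin is H = [[-12, -4, -4], [-4, -2, 0], [-4, 0, -6]].
Congruent diagonalization of H (simultaneous row and column reduction) yields pivots -12, -2/3, -2.
So there are 3 negative pivots.
H is negative definite, so the origin is a strict local maximum.

local maximum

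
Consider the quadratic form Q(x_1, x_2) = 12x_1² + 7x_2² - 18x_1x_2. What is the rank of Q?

2

The symmetric matrix is A = [[12, -9], [-9, 7]].
Congruent diagonalization of A (simultaneous row and column reduction) yields pivots 12, 1/4.
So there are 2 positive pivots.
The rank is the number of nonzero pivots: 2.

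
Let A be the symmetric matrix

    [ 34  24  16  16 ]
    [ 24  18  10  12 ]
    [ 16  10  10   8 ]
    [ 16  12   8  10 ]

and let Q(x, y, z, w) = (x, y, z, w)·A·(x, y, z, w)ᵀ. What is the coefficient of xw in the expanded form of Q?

The coefficient of xw is A[1,4] + A[4,1] = 2·16 = 32.

32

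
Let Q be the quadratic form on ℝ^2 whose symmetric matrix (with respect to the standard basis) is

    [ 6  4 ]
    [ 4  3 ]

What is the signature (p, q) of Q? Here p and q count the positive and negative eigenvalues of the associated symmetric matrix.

(2, 0)

An LDLᵀ factorisation of A has diagonal entries 6, 1/3.
That gives 2 positive pivots.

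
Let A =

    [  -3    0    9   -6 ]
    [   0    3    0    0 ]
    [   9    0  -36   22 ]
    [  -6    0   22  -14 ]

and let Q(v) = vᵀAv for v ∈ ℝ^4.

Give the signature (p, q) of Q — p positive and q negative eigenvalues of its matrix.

(1, 3)

Symmetric row and column elimination reduces A to a congruent diagonal form with pivots -3, 3, -9, -2/9.
So there are 1 positive, 3 negative pivots.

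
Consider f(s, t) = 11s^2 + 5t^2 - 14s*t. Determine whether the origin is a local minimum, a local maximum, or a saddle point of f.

The Hessian at the origin is H = [[22, -14], [-14, 10]].
det H = 22·10 − (-14)² = 24 > 0 and H[1,1] = 22 > 0, so H is positive definite.
Therefore the origin is a local minimum.

local minimum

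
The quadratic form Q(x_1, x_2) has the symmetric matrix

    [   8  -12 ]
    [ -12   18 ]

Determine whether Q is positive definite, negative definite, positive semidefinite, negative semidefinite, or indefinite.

positive semidefinite

Symmetric row and column elimination reduces A to a congruent diagonal form with pivots 8, 0.
So there are 1 positive, 1 zero pivots.
Hence Q is positive semidefinite.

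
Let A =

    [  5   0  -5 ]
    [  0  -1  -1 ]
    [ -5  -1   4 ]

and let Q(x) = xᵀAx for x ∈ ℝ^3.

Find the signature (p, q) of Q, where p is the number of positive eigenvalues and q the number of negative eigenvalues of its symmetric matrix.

(1, 1)

Applying the same elementary operations to the rows and columns of A produces a congruent diagonal matrix with entries 5, -1, 0.
That gives 1 positive, 1 negative, 1 zero pivots.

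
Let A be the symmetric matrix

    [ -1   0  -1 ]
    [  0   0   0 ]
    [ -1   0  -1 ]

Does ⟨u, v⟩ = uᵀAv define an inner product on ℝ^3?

no

Congruent diagonalization of A (simultaneous row and column reduction) yields pivots -1, 0, 0.
So there are 1 negative, 2 zero pivots.
Hence Q is negative semidefinite.
⟨·,·⟩ is an inner product exactly when A is positive definite.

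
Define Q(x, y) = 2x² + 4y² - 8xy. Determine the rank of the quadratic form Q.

2

Write A = [[2, -4], [-4, 4]].
Congruent diagonalization of A (simultaneous row and column reduction) yields pivots 2, -4.
Counting signs: 1 positive, 1 negative.
The rank is the number of nonzero pivots: 2.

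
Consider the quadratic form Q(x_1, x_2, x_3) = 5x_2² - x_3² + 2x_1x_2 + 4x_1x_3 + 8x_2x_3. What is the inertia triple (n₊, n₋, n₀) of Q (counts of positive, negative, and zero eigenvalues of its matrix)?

The symmetric matrix is A = [[0, 1, 2], [1, 5, 4], [2, 4, -1]].
By Sylvester's law of inertia any congruent diagonalization of A has 2 positive, 1 negative and 0 zero entries.

(2, 1, 0)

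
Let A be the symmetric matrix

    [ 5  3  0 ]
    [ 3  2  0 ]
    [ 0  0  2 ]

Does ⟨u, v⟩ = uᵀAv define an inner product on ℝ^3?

yes

Leading principal minors: Δ_1 = 5, Δ_2 = 1, Δ_3 = 2.
All leading principal minors are positive, so by Sylvester's criterion Q is positive definite.
⟨·,·⟩ is an inner product exactly when A is positive definite.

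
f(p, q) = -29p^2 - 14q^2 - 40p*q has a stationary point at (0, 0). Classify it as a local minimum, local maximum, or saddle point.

The Hessian at the origin is H = [[-58, -40], [-40, -28]].
det H = -58·-28 − (-40)² = 24 > 0 and H[1,1] = -58 < 0, so H is negative definite.
Therefore the origin is a local maximum.

local maximum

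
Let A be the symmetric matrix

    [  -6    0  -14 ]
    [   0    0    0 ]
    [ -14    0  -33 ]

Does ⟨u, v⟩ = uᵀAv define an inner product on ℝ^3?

no

Row-reducing A symmetrically gives the diagonal entries -6, 0, -1/3.
Counting signs: 2 negative, 1 zero.
Hence Q is negative semidefinite.
⟨·,·⟩ is an inner product exactly when A is positive definite.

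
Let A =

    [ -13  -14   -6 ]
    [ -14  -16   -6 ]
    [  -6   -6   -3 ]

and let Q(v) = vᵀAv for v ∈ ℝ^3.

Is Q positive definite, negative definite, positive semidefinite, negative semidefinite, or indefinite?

negative semidefinite

Row-reducing A symmetrically gives the diagonal entries -13, -12/13, 0.
That gives 2 negative, 1 zero pivots.
Hence Q is negative semidefinite.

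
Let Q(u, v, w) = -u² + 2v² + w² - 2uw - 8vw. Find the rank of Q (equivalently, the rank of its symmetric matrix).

3

Write A = [[-1, 0, -1], [0, 2, -4], [-1, -4, 1]].
Applying the same elementary operations to the rows and columns of A produces a congruent diagonal matrix with entries -1, 2, -6.
That gives 1 positive, 2 negative pivots.
The rank is the number of nonzero pivots: 3.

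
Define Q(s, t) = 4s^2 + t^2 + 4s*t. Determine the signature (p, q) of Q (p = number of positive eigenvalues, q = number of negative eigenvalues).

(1, 0)

Write A = [[4, 2], [2, 1]].
Congruent diagonalization of A (simultaneous row and column reduction) yields pivots 4, 0.
Counting signs: 1 positive, 1 zero.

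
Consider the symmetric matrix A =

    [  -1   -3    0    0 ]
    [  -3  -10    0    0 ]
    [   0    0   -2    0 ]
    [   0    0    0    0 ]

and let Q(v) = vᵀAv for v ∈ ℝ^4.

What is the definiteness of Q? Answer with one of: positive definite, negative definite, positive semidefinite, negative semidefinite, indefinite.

Congruent diagonalization of A (simultaneous row and column reduction) yields pivots -1, -1, -2, 0.
Counting signs: 3 negative, 1 zero.
Hence Q is negative semidefinite.

negative semidefinite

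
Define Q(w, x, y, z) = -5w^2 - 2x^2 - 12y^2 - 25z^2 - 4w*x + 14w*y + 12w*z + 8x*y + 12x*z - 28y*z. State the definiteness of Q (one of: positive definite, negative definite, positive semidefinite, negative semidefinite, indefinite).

The symmetric matrix of Q is A = [[-5, -2, 7, 6], [-2, -2, 4, 6], [7, 4, -12, -14], [6, 6, -14, -25]].
Leading principal minors: Δ_1 = -5, Δ_2 = 6, Δ_3 = -6, Δ_4 = 18.
The signs alternate starting with Δ_1 < 0, so by Sylvester's criterion Q is negative definite.

negative definite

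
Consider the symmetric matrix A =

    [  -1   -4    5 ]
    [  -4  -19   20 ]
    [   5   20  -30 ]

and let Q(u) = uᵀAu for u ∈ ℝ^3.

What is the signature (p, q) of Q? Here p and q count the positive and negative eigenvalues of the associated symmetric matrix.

(0, 3)

Symmetric row and column elimination reduces A to a congruent diagonal form with pivots -1, -3, -5.
Counting signs: 3 negative.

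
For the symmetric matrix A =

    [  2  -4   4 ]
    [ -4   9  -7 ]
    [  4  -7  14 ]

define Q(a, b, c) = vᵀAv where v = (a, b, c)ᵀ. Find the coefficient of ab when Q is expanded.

-8

The coefficient of ab is A[1,2] + A[2,1] = 2·(-4) = -8.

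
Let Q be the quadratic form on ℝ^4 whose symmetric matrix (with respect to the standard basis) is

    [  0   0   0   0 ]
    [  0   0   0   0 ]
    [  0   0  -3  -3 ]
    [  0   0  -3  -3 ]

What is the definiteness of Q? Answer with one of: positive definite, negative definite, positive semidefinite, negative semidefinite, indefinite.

negative semidefinite

Symmetric row and column elimination reduces A to a congruent diagonal form with pivots 0, 0, -3, 0.
Counting signs: 1 negative, 3 zero.
Hence Q is negative semidefinite.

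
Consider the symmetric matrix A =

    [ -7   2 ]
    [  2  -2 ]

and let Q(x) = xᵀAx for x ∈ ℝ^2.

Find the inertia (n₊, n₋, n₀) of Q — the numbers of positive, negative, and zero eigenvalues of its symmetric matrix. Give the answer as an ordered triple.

(0, 2, 0)

Congruent diagonalization of A (simultaneous row and column reduction) yields pivots -7, -10/7.
Counting signs: 2 negative.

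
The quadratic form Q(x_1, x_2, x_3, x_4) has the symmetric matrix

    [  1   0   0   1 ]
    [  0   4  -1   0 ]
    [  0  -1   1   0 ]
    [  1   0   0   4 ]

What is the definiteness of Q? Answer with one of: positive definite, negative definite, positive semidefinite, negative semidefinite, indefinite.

An LDLᵀ factorisation of A has diagonal entries 1, 4, 3/4, 3.
That gives 4 positive pivots.
Hence Q is positive definite.

positive definite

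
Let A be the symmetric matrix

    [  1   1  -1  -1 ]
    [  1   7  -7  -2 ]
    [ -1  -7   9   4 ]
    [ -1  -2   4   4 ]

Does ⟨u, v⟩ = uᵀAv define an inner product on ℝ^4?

Leading principal minors: Δ_1 = 1, Δ_2 = 6, Δ_3 = 12, Δ_4 = 10.
All leading principal minors are positive, so by Sylvester's criterion Q is positive definite.
⟨·,·⟩ is an inner product exactly when A is positive definite.

yes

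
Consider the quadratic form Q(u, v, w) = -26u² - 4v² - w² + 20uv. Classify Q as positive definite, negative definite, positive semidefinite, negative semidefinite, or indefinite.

negative definite

The symmetric matrix of Q is A = [[-26, 10, 0], [10, -4, 0], [0, 0, -1]].
Leading principal minors: Δ_1 = -26, Δ_2 = 4, Δ_3 = -4.
The signs alternate starting with Δ_1 < 0, so by Sylvester's criterion Q is negative definite.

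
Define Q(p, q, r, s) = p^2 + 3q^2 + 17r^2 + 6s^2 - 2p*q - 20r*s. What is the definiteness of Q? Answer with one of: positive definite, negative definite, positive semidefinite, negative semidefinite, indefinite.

positive definite

The associated matrix is A = [[1, -1, 0, 0], [-1, 3, 0, 0], [0, 0, 17, -10], [0, 0, -10, 6]].
Congruent diagonalization of A (simultaneous row and column reduction) yields pivots 1, 2, 17, 2/17.
That gives 4 positive pivots.
Hence Q is positive definite.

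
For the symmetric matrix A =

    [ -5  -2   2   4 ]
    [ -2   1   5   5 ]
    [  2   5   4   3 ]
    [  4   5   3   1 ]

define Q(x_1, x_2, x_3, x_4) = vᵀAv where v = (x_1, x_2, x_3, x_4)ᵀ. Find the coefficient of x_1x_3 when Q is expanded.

The coefficient of x_1x_3 is A[1,3] + A[3,1] = 2·2 = 4.

4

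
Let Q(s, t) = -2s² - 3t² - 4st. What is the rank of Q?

2

Write A = [[-2, -2], [-2, -3]].
Congruent diagonalization of A (simultaneous row and column reduction) yields pivots -2, -1.
So there are 2 negative pivots.
The rank is the number of nonzero pivots: 2.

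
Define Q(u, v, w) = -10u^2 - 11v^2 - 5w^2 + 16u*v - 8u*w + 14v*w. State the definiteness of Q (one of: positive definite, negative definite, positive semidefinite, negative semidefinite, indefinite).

The symmetric matrix of Q is A = [[-10, 8, -4], [8, -11, 7], [-4, 7, -5]].
Leading principal minors: Δ_1 = -10, Δ_2 = 46, Δ_3 = -12.
The signs alternate starting with Δ_1 < 0, so by Sylvester's criterion Q is negative definite.

negative definite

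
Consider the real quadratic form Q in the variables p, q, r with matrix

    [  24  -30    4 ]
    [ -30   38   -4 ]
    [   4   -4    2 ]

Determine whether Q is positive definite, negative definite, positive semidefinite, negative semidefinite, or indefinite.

Symmetric row and column elimination reduces A to a congruent diagonal form with pivots 24, 1/2, -2/3.
Counting signs: 2 positive, 1 negative.
Hence Q is indefinite.

indefinite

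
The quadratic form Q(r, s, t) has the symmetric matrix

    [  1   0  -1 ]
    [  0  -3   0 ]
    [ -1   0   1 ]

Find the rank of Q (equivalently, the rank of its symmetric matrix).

2

Applying the same elementary operations to the rows and columns of A produces a congruent diagonal matrix with entries 1, -3, 0.
That gives 1 positive, 1 negative, 1 zero pivots.
The rank is the number of nonzero pivots: 2.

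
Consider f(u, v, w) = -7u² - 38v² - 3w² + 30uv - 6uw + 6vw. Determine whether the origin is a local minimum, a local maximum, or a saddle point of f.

saddle point

The Hessian at the origin is H = [[-14, 30, -6], [30, -76, 6], [-6, 6, -6]].
Applying the same elementary operations to the rows and columns of H produces a congruent diagonal matrix with entries -14, -82/7, 24/41.
That gives 1 positive, 2 negative pivots.
H is indefinite, so the origin is a saddle point.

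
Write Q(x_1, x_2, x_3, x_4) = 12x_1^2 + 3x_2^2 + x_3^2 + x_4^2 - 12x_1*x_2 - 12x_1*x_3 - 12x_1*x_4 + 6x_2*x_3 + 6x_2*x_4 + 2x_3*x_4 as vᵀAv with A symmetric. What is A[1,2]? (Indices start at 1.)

-6

The coefficient of x_1·x_2 in Q is -12. For a symmetric A this equals A[1,2] + A[2,1] = 2·A[1,2].
So A[1,2] = -12/2 = -6.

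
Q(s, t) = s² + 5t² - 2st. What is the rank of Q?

The symmetric matrix is A = [[1, -1], [-1, 5]].
Applying the same elementary operations to the rows and columns of A produces a congruent diagonal matrix with entries 1, 4.
So there are 2 positive pivots.
The rank is the number of nonzero pivots: 2.

2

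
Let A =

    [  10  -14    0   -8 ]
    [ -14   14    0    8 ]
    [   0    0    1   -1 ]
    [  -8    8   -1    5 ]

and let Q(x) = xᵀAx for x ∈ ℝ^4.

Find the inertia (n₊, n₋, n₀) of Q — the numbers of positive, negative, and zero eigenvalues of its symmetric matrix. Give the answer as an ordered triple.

Congruent diagonalization of A (simultaneous row and column reduction) yields pivots 10, -28/5, 1, -4/7.
That gives 2 positive, 2 negative pivots.

(2, 2, 0)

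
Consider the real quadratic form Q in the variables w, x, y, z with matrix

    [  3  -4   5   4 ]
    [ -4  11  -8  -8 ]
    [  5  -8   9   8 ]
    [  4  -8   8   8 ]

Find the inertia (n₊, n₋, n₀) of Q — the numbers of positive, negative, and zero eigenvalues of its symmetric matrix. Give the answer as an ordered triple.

(3, 0, 1)

Symmetric row and column elimination reduces A to a congruent diagonal form with pivots 3, 17/3, 6/17, 0.
That gives 3 positive, 1 zero pivots.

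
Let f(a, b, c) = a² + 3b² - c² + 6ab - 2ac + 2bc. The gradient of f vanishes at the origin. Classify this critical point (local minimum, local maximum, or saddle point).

saddle point

The Hessian at the origin is H = [[2, 6, -2], [6, 6, 2], [-2, 2, -2]].
Applying the same elementary operations to the rows and columns of H produces a congruent diagonal matrix with entries 2, -12, 4/3.
So there are 2 positive, 1 negative pivots.
H is indefinite, so the origin is a saddle point.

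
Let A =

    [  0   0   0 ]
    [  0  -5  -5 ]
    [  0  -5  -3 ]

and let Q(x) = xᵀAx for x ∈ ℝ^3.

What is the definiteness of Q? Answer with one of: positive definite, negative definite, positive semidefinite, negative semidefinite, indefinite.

Congruent diagonalization of A (simultaneous row and column reduction) yields pivots 0, -5, 2.
Counting signs: 1 positive, 1 negative, 1 zero.
Hence Q is indefinite.

indefinite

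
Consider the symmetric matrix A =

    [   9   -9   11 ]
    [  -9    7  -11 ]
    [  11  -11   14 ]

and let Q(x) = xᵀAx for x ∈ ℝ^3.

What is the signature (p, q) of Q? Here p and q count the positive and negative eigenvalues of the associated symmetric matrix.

Symmetric row and column elimination reduces A to a congruent diagonal form with pivots 9, -2, 5/9.
So there are 2 positive, 1 negative pivots.

(2, 1)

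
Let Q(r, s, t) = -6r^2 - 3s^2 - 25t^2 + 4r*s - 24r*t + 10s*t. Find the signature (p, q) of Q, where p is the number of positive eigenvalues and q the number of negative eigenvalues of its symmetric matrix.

(0, 3)

The associated matrix is A = [[-6, 2, -12], [2, -3, 5], [-12, 5, -25]].
Symmetric row and column elimination reduces A to a congruent diagonal form with pivots -6, -7/3, -4/7.
That gives 3 negative pivots.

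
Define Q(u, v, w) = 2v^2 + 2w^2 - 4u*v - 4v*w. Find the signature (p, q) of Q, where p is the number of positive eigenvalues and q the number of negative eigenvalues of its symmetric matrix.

The symmetric matrix is A = [[0, -2, 0], [-2, 2, -2], [0, -2, 2]].
By Sylvester's law of inertia any congruent diagonalization of A has 2 positive, 1 negative and 0 zero entries.

(2, 1)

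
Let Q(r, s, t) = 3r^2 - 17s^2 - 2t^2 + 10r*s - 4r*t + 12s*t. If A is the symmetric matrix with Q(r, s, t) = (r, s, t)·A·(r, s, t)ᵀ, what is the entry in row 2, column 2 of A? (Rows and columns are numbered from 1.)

-17

The coefficient of s^2 in Q is -17, and that is exactly A[2,2].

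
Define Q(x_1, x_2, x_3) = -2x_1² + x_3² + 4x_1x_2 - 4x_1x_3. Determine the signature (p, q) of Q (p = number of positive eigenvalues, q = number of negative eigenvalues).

(2, 1)

Write A = [[-2, 2, -2], [2, 0, 0], [-2, 0, 1]].
Applying the same elementary operations to the rows and columns of A produces a congruent diagonal matrix with entries -2, 2, 1.
That gives 2 positive, 1 negative pivots.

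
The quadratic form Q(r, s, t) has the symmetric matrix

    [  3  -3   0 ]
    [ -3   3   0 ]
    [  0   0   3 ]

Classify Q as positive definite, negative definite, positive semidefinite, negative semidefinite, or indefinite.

positive semidefinite

Applying the same elementary operations to the rows and columns of A produces a congruent diagonal matrix with entries 3, 0, 3.
So there are 2 positive, 1 zero pivots.
Hence Q is positive semidefinite.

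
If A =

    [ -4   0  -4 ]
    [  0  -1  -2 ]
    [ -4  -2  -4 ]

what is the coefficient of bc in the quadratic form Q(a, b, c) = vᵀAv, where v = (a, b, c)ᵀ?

-4

The coefficient of bc is A[2,3] + A[3,2] = 2·(-2) = -4.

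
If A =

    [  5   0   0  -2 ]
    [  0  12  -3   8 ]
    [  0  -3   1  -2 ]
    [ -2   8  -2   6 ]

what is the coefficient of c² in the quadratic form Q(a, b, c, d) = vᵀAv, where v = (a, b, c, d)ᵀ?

The coefficient of c² is the diagonal entry A[3,3] = 1.

1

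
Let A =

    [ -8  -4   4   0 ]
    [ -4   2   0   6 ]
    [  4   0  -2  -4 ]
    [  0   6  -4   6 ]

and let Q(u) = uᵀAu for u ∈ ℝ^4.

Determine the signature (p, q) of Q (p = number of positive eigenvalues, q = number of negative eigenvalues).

(1, 3)

Row-reducing A symmetrically gives the diagonal entries -8, 4, -1, -2.
So there are 1 positive, 3 negative pivots.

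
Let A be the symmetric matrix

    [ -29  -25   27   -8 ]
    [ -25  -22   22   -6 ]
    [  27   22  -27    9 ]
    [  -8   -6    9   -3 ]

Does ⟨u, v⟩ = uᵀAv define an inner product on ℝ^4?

Symmetric row and column elimination reduces A to a congruent diagonal form with pivots -29, -13/29, 23/13, 10/23.
That gives 2 positive, 2 negative pivots.
Hence Q is indefinite.
⟨·,·⟩ is an inner product exactly when A is positive definite.

no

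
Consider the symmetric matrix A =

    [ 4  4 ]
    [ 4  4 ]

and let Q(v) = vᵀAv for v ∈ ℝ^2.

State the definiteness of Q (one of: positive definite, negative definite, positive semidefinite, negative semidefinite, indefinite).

Row-reducing A symmetrically gives the diagonal entries 4, 0.
Counting signs: 1 positive, 1 zero.
Hence Q is positive semidefinite.

positive semidefinite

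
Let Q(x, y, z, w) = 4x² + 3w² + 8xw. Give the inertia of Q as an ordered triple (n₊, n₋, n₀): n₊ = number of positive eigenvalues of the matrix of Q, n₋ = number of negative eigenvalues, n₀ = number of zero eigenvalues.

Write A = [[4, 0, 0, 4], [0, 0, 0, 0], [0, 0, 0, 0], [4, 0, 0, 3]].
Row-reducing A symmetrically gives the diagonal entries 4, 0, 0, -1.
Counting signs: 1 positive, 1 negative, 2 zero.

(1, 1, 2)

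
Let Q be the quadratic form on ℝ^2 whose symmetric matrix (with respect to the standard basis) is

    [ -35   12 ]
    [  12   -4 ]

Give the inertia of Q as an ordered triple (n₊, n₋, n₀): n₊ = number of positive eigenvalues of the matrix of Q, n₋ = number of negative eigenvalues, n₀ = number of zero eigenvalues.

(1, 1, 0)

Row-reducing A symmetrically gives the diagonal entries -35, 4/35.
That gives 1 positive, 1 negative pivots.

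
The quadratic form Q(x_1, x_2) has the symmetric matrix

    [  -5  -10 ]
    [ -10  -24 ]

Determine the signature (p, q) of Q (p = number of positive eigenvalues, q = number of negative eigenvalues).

Symmetric row and column elimination reduces A to a congruent diagonal form with pivots -5, -4.
Counting signs: 2 negative.

(0, 2)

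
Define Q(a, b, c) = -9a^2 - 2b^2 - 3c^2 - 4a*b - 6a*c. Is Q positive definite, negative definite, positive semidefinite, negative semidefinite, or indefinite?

The symmetric matrix of Q is A = [[-9, -2, -3], [-2, -2, 0], [-3, 0, -3]].
Leading principal minors: Δ_1 = -9, Δ_2 = 14, Δ_3 = -24.
The signs alternate starting with Δ_1 < 0, so by Sylvester's criterion Q is negative definite.

negative definite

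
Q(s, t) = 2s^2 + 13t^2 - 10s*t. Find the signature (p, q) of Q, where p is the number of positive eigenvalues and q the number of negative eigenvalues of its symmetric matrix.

The associated matrix is A = [[2, -5], [-5, 13]].
An LDLᵀ factorisation of A has diagonal entries 2, 1/2.
Counting signs: 2 positive.

(2, 0)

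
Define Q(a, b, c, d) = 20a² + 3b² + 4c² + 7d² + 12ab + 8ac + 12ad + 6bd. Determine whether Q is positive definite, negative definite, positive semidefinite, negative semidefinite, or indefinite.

positive definite

The symmetric matrix of Q is A = [[20, 6, 4, 6], [6, 3, 0, 3], [4, 0, 4, 0], [6, 3, 0, 7]].
Leading principal minors: Δ_1 = 20, Δ_2 = 24, Δ_3 = 48, Δ_4 = 192.
All leading principal minors are positive, so by Sylvester's criterion Q is positive definite.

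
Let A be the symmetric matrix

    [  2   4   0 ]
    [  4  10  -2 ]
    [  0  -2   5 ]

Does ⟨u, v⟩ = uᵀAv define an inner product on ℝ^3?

Applying the same elementary operations to the rows and columns of A produces a congruent diagonal matrix with entries 2, 2, 3.
So there are 3 positive pivots.
Hence Q is positive definite.
⟨·,·⟩ is an inner product exactly when A is positive definite.

yes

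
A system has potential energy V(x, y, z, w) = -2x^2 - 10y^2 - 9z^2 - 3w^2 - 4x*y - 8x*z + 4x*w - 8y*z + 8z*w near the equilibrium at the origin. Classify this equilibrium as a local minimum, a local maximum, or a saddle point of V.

local maximum

The Hessian at the origin is H = [[-4, -4, -8, 4], [-4, -20, -8, 0], [-8, -8, -18, 8], [4, 0, 8, -6]].
An LDLᵀ factorisation of H has diagonal entries -4, -16, -2, -1.
Counting signs: 4 negative.
H is negative definite, so the origin is a strict local maximum.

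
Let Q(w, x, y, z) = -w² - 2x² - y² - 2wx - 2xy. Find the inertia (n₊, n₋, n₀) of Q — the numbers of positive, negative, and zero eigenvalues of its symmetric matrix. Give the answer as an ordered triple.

The associated matrix is A = [[-1, -1, 0, 0], [-1, -2, -1, 0], [0, -1, -1, 0], [0, 0, 0, 0]].
Applying the same elementary operations to the rows and columns of A produces a congruent diagonal matrix with entries -1, -1, 0, 0.
That gives 2 negative, 2 zero pivots.

(0, 2, 2)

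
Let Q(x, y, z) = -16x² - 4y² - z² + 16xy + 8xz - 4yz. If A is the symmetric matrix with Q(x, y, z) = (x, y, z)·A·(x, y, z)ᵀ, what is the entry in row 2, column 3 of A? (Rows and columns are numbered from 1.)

The coefficient of y·z in Q is -4. For a symmetric A this equals A[2,3] + A[3,2] = 2·A[2,3].
So A[2,3] = -4/2 = -2.

-2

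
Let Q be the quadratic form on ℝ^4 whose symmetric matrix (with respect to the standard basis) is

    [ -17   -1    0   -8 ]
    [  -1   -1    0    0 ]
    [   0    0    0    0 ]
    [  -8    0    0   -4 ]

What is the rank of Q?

2

Row-reducing A symmetrically gives the diagonal entries -17, -16/17, 0, 0.
So there are 2 negative, 2 zero pivots.
The rank is the number of nonzero pivots: 2.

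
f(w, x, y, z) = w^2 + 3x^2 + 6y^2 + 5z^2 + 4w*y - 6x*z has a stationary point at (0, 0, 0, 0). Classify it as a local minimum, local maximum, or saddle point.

The Hessian at the origin is H = [[2, 0, 4, 0], [0, 6, 0, -6], [4, 0, 12, 0], [0, -6, 0, 10]].
Applying the same elementary operations to the rows and columns of H produces a congruent diagonal matrix with entries 2, 6, 4, 4.
Counting signs: 4 positive.
H is positive definite, so the origin is a strict local minimum.

local minimum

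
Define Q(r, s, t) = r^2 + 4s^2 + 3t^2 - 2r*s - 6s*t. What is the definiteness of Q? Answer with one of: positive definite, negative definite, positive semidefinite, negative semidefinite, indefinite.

The symmetric matrix is A = [[1, -1, 0], [-1, 4, -3], [0, -3, 3]].
Row-reducing A symmetrically gives the diagonal entries 1, 3, 0.
Counting signs: 2 positive, 1 zero.
Hence Q is positive semidefinite.

positive semidefinite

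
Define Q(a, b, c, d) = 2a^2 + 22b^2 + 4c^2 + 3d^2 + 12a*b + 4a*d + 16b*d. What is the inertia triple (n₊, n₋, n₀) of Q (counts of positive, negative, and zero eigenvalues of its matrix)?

The associated matrix is A = [[2, 6, 0, 2], [6, 22, 0, 8], [0, 0, 4, 0], [2, 8, 0, 3]].
Congruent diagonalization of A (simultaneous row and column reduction) yields pivots 2, 4, 4, 0.
Counting signs: 3 positive, 1 zero.

(3, 0, 1)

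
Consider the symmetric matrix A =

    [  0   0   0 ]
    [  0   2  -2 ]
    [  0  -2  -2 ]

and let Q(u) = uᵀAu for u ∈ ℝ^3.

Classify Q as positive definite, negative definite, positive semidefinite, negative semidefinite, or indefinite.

Congruent diagonalization of A (simultaneous row and column reduction) yields pivots 0, 2, -4.
That gives 1 positive, 1 negative, 1 zero pivots.
Hence Q is indefinite.

indefinite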